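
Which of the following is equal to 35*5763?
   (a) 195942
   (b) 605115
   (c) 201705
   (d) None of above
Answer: c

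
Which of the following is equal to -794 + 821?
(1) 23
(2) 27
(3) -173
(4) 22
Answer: 2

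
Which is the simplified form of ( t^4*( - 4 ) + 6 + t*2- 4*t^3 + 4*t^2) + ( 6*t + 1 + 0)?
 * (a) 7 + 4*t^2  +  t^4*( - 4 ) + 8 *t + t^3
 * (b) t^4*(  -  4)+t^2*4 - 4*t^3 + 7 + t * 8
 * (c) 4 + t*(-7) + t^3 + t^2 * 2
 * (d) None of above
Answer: b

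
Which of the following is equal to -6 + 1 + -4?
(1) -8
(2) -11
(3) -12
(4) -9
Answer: 4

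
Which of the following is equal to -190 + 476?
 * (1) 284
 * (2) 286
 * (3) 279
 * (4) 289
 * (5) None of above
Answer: 2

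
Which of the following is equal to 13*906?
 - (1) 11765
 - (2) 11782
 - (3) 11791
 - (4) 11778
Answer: 4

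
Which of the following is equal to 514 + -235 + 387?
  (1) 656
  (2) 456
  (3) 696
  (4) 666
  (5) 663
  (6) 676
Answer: 4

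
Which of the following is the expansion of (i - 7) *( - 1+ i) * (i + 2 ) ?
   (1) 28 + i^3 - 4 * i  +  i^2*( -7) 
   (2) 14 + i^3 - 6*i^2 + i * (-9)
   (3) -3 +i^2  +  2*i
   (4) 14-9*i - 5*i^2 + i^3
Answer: 2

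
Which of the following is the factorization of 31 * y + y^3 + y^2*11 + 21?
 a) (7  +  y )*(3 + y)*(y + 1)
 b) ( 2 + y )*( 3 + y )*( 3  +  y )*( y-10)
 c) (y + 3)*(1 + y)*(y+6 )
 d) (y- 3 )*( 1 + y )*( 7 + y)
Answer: a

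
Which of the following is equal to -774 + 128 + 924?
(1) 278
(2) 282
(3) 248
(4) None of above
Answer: 1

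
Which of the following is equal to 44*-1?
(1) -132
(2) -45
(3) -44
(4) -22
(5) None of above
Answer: 3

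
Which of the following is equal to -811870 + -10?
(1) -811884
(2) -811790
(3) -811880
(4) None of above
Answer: 3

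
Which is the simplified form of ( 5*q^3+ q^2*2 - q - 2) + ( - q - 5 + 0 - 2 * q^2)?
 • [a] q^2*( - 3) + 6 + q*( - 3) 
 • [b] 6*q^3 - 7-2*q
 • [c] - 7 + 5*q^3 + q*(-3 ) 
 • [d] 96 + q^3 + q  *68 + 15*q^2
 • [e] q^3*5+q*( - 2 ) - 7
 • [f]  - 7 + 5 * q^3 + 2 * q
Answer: e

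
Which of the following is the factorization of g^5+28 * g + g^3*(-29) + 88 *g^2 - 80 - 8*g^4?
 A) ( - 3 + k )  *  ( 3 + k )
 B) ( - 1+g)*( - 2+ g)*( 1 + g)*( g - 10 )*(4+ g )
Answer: B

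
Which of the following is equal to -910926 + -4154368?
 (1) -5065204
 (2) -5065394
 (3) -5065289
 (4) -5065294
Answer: 4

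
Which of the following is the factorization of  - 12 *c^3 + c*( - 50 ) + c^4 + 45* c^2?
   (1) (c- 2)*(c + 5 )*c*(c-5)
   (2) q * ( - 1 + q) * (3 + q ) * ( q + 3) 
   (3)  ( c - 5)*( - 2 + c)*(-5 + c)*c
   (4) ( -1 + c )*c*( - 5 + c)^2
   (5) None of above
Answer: 3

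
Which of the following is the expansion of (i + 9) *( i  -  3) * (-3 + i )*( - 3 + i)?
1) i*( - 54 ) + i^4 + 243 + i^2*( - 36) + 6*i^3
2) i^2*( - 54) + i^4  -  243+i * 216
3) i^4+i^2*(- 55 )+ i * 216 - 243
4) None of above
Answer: 2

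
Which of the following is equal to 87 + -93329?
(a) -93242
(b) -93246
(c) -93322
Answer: a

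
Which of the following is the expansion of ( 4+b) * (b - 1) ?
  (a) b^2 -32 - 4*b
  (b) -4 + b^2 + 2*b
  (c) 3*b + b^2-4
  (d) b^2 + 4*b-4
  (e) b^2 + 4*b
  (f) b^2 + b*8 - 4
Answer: c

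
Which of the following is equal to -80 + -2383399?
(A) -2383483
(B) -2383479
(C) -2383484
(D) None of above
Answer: B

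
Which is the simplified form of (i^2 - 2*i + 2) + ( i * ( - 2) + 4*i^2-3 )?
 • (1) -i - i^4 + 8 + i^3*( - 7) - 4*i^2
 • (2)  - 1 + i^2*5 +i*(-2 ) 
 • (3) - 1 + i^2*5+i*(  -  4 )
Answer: 3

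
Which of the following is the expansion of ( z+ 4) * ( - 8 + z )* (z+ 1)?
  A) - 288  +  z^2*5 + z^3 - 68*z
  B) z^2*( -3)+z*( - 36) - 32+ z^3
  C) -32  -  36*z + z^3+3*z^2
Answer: B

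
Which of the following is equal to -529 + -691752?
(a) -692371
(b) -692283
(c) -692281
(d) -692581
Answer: c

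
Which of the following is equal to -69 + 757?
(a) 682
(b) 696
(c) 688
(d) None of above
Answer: c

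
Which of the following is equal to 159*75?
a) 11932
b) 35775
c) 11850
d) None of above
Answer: d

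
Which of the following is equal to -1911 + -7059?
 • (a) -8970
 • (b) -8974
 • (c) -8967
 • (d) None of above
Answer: a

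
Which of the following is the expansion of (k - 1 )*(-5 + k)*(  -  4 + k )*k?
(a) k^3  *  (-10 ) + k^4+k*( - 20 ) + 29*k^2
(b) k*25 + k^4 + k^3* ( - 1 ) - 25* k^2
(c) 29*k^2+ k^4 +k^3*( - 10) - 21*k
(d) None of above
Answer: a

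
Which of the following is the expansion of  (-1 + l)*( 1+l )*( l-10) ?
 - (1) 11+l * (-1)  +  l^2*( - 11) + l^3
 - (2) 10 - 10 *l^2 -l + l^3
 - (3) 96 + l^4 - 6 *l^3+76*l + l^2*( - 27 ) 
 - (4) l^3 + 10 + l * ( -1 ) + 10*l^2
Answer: 2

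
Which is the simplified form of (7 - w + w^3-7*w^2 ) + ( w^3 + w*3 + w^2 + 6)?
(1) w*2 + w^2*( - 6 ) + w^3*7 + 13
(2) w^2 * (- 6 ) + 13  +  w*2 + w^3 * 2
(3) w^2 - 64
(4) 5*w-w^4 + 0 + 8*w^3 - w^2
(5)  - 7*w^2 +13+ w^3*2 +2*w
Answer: 2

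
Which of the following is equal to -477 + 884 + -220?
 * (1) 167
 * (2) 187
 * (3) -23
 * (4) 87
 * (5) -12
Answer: 2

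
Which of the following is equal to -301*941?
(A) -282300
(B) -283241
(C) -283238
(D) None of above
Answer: B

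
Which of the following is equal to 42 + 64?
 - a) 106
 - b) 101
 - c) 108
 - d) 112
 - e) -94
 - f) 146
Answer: a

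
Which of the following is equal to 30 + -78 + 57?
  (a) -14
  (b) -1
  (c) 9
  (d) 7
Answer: c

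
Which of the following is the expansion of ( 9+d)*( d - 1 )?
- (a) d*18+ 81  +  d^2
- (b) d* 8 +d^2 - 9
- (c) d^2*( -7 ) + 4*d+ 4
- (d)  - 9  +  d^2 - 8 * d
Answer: b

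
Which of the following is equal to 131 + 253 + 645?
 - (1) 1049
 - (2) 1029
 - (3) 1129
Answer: 2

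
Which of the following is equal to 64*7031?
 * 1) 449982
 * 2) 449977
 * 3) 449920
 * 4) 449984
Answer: 4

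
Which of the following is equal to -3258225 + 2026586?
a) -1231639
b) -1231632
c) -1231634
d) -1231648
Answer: a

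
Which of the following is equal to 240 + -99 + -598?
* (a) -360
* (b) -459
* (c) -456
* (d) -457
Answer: d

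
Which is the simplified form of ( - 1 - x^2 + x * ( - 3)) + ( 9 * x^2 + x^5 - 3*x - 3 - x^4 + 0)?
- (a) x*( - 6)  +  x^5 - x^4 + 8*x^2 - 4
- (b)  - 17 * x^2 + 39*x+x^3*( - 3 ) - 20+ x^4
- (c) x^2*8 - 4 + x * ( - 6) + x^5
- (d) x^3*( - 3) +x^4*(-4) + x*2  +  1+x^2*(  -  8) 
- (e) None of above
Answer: a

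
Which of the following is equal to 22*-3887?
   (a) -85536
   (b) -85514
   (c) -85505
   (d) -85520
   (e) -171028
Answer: b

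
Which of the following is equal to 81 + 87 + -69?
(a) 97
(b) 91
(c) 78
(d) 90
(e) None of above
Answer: e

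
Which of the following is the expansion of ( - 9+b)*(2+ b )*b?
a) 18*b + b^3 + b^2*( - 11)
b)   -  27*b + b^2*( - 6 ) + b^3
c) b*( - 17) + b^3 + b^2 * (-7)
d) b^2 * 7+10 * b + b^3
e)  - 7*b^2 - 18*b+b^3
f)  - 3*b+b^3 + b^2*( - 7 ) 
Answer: e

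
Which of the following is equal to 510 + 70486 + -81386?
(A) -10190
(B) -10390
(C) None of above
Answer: B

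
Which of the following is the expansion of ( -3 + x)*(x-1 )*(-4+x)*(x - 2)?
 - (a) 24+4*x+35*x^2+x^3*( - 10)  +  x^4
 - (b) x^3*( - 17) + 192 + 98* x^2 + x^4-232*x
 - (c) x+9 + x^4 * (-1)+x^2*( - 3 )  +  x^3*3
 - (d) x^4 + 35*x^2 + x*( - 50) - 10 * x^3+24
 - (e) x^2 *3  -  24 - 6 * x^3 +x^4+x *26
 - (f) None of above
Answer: d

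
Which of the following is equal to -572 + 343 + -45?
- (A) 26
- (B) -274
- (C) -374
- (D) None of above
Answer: B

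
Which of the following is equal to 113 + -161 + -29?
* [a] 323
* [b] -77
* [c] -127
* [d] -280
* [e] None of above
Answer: b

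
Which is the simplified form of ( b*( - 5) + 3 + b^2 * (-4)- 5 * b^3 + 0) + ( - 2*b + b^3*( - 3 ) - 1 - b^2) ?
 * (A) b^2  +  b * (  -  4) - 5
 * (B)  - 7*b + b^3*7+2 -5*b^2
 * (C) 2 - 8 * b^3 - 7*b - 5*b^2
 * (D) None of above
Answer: C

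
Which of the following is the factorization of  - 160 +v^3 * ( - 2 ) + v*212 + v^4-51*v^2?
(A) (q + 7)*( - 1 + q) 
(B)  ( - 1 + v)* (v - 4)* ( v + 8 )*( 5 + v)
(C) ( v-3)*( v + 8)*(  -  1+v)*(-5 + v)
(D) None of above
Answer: D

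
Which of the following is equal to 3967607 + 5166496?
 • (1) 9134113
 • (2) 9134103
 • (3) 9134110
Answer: 2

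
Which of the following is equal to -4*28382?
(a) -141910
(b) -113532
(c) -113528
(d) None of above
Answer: c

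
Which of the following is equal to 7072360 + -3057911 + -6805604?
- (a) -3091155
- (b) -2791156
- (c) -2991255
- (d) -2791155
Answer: d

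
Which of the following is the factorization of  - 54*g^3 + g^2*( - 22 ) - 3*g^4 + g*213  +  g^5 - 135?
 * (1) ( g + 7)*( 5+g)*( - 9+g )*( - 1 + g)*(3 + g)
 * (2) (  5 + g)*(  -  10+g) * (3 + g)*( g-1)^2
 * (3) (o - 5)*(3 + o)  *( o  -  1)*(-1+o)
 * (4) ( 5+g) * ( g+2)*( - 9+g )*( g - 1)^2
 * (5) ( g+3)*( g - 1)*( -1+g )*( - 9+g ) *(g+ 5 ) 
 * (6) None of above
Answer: 5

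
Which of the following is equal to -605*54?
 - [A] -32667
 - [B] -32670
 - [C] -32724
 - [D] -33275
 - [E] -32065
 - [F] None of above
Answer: B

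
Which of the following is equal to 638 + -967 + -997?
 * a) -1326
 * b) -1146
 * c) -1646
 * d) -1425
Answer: a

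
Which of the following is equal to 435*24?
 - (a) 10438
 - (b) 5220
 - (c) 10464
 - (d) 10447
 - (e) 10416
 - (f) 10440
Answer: f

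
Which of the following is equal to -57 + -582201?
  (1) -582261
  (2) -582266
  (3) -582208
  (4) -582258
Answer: 4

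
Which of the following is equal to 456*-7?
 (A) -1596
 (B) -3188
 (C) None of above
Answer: C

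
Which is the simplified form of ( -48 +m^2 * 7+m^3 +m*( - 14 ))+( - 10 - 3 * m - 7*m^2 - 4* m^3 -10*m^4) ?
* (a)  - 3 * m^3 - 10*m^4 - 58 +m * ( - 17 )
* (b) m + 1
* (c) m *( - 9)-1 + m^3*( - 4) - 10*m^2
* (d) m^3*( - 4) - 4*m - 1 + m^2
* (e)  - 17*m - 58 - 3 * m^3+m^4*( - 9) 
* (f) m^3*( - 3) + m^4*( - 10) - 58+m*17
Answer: a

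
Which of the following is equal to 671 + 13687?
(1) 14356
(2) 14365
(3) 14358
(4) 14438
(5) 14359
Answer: 3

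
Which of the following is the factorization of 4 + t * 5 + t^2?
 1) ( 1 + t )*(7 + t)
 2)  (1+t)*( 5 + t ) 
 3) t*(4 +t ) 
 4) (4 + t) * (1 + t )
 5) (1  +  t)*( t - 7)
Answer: 4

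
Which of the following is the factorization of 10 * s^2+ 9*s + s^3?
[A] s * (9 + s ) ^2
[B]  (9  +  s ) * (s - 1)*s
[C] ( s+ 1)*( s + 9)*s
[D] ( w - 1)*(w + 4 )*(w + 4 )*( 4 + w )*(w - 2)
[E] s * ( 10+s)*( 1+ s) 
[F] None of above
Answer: C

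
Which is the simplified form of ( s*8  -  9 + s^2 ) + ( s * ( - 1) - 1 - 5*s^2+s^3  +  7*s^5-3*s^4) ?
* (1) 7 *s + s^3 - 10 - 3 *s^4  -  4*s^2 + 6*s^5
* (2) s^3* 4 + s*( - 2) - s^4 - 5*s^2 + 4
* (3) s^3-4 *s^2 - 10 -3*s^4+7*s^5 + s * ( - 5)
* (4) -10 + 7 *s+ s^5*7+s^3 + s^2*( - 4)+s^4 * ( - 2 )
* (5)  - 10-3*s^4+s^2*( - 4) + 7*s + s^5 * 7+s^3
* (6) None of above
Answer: 5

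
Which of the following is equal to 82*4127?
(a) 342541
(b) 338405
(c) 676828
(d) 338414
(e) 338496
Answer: d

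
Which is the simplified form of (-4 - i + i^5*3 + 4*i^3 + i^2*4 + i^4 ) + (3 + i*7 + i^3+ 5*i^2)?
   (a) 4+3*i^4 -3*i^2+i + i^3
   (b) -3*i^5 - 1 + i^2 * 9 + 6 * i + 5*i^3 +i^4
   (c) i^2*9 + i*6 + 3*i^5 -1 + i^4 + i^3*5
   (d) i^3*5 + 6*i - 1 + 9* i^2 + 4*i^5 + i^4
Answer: c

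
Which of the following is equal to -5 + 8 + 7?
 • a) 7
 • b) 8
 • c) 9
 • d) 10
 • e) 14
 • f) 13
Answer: d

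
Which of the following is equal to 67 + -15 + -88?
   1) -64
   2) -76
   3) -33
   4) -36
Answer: 4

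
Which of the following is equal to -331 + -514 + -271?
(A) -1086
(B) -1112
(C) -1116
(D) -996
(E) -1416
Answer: C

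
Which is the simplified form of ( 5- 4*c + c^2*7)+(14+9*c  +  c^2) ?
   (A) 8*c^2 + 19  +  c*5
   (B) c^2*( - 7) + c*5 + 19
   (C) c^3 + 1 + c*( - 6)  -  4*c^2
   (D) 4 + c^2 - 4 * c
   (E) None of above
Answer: A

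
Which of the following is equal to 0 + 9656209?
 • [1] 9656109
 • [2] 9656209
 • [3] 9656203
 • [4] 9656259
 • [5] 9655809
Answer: 2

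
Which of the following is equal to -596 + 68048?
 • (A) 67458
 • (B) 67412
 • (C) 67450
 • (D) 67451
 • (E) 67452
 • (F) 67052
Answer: E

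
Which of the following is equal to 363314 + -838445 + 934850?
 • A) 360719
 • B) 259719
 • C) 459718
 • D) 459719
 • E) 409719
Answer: D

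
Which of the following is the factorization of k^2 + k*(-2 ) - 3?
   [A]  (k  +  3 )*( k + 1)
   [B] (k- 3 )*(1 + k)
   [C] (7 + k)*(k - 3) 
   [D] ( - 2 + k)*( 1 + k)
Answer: B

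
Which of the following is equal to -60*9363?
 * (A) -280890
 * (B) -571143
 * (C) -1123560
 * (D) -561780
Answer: D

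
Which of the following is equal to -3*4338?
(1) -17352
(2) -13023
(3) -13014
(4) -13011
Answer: 3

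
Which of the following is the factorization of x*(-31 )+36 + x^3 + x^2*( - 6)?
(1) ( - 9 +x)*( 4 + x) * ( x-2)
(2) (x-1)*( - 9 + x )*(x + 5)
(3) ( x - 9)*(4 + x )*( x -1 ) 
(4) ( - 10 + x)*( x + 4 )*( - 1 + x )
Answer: 3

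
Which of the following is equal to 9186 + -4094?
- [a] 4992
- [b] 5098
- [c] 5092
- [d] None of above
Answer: c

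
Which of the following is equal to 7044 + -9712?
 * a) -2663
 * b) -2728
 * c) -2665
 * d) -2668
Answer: d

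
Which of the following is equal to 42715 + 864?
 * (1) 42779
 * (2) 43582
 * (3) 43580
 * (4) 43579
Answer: 4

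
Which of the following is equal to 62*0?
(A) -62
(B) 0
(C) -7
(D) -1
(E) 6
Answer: B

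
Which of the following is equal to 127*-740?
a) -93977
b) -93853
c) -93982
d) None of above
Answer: d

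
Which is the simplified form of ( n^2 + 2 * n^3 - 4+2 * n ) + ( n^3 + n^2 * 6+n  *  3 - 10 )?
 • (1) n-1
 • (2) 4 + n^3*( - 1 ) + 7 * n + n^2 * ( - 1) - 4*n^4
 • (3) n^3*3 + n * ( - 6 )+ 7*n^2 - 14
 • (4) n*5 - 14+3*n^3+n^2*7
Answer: 4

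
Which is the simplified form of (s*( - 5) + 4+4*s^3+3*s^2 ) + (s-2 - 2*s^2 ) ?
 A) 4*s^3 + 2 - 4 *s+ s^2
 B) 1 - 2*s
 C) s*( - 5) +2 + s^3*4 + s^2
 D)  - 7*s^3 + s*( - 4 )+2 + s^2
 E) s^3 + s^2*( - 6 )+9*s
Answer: A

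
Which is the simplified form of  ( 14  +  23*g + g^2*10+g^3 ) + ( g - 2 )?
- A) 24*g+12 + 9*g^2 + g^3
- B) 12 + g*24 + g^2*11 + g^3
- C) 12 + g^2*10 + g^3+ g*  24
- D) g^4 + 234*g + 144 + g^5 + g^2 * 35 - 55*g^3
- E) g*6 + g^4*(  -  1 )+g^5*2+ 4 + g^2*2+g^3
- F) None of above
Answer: C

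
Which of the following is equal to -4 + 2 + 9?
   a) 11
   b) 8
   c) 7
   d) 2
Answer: c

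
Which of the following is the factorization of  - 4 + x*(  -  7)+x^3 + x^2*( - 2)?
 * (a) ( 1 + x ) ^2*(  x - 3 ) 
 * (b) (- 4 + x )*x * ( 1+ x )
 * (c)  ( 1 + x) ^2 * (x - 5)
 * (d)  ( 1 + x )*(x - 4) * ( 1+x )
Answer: d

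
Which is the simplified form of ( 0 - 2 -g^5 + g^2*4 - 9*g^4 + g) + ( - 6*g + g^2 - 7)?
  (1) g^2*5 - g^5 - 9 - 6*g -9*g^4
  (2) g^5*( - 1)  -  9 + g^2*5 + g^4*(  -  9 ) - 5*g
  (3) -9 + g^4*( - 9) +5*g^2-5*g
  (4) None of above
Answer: 2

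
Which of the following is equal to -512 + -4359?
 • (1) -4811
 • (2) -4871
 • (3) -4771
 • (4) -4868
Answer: 2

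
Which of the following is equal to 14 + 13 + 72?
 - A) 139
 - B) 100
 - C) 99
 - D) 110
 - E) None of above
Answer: C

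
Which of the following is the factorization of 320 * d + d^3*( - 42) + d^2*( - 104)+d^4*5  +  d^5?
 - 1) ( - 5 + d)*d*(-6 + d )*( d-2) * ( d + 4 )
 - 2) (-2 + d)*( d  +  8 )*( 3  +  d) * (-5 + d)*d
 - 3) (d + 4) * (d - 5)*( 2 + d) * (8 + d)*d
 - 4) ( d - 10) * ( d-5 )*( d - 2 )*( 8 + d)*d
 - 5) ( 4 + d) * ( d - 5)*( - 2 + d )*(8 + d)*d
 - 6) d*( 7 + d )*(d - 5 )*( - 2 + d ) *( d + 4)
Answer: 5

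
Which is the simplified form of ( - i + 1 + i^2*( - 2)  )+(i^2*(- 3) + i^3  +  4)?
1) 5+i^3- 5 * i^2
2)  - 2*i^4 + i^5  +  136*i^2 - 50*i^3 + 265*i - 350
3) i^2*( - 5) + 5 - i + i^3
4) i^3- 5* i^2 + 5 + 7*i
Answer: 3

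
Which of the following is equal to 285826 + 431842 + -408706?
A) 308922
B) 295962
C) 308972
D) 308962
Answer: D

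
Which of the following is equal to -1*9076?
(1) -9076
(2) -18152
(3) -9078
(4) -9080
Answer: 1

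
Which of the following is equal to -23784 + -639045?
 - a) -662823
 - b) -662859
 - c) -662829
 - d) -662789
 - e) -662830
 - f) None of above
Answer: c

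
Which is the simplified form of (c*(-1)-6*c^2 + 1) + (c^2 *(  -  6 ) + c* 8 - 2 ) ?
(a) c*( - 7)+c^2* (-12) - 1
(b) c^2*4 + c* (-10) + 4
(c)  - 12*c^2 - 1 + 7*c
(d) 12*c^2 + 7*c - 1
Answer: c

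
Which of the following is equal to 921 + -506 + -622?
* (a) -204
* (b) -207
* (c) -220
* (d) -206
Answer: b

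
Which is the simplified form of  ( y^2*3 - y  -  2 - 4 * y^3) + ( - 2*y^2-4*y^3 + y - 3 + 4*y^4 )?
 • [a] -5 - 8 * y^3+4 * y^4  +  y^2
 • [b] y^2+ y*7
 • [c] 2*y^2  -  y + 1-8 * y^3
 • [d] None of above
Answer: a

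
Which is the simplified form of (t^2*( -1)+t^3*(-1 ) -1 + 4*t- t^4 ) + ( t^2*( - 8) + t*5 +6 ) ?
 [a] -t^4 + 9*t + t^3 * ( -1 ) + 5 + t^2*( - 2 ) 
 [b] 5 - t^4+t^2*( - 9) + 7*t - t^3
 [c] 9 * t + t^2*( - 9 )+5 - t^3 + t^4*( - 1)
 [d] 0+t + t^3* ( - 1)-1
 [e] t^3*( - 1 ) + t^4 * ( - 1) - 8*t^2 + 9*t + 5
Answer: c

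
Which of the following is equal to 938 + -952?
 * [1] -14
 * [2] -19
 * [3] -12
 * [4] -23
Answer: 1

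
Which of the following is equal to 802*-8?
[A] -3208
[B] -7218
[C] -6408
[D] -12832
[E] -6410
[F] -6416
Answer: F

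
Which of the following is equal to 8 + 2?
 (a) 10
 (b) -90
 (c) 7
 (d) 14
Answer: a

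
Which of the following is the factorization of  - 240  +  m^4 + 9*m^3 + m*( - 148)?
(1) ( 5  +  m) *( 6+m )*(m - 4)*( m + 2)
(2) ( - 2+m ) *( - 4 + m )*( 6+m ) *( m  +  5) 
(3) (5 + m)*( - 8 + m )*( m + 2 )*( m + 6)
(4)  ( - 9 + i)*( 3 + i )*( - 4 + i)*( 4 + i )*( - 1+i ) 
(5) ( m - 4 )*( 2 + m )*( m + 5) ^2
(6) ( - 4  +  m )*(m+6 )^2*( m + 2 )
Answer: 1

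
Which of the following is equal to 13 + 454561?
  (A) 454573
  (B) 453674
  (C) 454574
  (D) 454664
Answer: C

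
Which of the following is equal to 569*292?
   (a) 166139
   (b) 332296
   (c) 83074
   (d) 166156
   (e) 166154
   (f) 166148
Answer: f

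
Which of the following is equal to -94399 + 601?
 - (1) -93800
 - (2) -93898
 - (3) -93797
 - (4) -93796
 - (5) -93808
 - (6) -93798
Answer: 6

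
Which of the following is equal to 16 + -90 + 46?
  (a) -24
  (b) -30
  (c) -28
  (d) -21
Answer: c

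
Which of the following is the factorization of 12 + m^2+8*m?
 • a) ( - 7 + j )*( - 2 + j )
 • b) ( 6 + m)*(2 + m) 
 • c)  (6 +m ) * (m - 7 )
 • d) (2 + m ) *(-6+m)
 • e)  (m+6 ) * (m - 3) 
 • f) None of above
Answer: b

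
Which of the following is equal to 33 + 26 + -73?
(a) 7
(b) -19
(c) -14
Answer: c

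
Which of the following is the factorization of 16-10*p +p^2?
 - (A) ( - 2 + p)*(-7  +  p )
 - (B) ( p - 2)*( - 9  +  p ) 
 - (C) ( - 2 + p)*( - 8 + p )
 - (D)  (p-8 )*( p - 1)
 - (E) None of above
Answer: C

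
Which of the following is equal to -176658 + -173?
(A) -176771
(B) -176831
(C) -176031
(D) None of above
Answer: B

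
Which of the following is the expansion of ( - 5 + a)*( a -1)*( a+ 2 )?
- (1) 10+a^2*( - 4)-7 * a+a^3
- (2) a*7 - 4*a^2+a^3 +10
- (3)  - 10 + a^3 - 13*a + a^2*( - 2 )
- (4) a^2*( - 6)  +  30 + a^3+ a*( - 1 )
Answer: 1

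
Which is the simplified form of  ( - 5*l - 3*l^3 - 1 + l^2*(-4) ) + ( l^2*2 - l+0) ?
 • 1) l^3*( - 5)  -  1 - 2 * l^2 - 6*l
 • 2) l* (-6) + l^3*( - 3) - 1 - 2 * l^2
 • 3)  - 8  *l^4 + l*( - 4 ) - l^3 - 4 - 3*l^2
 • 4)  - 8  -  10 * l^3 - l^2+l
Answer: 2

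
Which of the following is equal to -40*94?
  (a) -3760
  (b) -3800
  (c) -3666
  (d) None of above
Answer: a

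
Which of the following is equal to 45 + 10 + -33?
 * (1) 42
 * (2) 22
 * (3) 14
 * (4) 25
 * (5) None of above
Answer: 2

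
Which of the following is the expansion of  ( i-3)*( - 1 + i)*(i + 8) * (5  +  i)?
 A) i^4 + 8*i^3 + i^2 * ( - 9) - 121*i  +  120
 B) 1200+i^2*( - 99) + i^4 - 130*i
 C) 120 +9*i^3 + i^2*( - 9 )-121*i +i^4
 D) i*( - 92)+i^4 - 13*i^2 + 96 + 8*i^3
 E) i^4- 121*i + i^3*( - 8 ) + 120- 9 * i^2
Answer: C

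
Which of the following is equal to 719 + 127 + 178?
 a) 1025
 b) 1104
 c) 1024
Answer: c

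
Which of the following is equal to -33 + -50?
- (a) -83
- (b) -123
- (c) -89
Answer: a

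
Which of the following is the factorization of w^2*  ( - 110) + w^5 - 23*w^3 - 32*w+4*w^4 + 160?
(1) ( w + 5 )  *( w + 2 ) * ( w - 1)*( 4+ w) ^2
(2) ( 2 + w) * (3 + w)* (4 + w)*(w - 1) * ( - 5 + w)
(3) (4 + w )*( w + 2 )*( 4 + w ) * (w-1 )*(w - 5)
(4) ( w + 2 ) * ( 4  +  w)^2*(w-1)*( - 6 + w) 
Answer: 3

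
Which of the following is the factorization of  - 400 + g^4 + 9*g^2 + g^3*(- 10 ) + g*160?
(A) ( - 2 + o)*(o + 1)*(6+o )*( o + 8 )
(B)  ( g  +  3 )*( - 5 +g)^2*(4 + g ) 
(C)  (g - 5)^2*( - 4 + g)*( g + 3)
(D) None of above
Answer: D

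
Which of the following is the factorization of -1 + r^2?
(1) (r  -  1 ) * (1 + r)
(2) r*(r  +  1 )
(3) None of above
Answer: 1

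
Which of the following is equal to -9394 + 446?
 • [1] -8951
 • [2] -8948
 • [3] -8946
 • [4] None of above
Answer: 2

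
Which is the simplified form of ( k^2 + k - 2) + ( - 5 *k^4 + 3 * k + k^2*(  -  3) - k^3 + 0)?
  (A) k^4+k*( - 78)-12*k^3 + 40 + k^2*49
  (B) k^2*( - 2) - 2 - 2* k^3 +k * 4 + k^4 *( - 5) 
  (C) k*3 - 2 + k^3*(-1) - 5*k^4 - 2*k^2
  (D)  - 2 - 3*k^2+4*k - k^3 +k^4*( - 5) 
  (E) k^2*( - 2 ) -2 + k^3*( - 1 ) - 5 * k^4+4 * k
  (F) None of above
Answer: E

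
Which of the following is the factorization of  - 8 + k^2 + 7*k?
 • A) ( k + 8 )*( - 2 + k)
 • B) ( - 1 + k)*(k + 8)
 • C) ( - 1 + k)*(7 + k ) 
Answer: B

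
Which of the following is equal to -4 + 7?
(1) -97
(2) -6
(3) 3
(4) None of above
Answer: 3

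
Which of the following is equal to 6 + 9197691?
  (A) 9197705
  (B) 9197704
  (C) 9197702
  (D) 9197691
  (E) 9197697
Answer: E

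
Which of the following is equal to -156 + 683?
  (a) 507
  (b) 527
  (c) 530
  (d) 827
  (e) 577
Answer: b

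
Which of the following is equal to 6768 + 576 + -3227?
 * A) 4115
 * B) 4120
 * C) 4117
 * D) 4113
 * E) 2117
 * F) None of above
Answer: C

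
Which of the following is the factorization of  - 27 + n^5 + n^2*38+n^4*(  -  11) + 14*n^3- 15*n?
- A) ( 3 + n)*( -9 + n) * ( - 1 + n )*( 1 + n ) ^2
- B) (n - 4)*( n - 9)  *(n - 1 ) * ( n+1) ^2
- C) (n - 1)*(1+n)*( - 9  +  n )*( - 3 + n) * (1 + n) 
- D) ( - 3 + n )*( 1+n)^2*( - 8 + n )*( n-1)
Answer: C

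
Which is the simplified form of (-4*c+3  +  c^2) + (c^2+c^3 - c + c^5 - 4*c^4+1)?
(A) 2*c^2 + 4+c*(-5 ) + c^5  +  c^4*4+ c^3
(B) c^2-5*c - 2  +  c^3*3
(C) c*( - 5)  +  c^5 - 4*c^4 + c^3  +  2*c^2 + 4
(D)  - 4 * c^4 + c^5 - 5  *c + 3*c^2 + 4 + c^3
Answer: C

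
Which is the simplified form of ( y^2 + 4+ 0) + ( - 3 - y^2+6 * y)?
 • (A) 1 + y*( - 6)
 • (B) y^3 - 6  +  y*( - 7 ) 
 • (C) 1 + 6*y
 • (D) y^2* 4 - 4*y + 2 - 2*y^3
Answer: C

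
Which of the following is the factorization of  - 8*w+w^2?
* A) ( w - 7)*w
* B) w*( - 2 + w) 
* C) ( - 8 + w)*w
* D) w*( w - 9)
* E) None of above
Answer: C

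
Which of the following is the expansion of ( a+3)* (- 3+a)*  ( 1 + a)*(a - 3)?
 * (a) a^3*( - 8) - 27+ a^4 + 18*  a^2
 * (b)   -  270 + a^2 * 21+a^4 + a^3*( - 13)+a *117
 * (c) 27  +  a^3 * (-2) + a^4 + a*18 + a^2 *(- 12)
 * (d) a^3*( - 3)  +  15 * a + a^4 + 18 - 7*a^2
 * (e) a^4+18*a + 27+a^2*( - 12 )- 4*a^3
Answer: c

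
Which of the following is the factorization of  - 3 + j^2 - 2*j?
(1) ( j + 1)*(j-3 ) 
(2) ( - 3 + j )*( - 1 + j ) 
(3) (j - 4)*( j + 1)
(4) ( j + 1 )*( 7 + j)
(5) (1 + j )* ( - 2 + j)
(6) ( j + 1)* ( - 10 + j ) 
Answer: 1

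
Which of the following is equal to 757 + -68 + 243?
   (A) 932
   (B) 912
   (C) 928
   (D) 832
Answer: A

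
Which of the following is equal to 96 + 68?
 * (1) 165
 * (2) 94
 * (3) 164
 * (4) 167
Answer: 3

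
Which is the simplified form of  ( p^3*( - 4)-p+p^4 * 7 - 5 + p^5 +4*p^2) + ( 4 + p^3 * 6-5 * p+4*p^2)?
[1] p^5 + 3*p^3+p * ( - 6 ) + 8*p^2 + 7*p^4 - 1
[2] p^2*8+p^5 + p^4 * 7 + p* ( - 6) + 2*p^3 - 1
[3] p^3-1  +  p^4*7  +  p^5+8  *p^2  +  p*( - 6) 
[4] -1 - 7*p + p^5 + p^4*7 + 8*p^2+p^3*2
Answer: 2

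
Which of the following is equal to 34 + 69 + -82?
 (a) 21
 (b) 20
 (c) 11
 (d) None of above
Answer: a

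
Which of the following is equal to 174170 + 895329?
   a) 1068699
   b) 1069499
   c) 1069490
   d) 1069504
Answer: b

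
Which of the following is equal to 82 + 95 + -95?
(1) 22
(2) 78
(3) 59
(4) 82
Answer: 4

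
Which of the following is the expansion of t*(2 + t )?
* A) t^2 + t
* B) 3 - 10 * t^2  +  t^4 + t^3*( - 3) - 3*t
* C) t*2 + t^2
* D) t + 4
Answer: C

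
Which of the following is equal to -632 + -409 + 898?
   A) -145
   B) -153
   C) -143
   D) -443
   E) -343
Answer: C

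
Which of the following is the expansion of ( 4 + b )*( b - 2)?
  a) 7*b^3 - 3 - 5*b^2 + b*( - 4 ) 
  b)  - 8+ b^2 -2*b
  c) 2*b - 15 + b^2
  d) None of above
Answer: d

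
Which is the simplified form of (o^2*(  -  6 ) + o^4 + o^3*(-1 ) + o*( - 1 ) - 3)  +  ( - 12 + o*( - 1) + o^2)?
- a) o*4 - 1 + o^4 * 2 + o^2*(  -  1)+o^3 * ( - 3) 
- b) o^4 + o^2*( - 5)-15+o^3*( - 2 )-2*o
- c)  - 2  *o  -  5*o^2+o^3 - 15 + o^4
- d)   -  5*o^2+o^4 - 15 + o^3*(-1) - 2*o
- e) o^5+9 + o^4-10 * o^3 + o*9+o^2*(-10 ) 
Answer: d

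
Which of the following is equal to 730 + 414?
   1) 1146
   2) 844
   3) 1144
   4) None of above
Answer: 3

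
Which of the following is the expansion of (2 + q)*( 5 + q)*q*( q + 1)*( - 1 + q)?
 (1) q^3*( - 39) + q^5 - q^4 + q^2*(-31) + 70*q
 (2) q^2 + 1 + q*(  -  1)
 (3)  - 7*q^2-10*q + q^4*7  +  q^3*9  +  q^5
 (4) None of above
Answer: 3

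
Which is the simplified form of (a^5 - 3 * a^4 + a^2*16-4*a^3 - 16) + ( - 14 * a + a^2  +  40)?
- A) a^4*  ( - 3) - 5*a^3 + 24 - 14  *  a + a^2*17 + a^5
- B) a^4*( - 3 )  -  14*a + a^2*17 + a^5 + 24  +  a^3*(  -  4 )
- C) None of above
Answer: B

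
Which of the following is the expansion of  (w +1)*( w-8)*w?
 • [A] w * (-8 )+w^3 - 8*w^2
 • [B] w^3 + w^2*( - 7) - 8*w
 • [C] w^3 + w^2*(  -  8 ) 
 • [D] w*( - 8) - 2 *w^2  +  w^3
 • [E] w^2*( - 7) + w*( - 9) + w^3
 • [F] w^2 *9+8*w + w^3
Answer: B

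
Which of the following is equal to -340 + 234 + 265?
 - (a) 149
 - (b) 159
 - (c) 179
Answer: b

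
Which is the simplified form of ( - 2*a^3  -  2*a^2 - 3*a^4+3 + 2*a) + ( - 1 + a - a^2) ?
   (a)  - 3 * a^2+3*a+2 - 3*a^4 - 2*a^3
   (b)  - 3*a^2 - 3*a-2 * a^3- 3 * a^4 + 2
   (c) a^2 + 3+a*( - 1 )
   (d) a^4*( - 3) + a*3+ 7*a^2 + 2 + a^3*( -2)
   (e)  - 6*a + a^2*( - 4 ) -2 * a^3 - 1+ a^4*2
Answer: a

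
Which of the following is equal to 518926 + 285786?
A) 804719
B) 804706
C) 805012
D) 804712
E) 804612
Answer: D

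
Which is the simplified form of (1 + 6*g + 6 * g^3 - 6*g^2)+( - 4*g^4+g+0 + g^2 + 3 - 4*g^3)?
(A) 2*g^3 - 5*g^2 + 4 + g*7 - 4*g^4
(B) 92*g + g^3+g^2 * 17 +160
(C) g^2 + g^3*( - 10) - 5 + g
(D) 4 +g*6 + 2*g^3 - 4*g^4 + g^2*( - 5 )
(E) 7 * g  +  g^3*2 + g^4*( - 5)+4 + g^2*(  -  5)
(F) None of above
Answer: A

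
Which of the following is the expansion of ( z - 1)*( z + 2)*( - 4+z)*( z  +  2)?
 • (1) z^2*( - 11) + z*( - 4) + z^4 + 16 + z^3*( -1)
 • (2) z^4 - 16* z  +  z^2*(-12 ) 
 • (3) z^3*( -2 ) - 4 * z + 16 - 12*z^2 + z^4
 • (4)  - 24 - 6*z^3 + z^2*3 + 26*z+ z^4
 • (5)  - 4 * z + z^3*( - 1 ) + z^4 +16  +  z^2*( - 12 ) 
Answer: 5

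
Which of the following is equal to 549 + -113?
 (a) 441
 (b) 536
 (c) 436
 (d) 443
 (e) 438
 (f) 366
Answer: c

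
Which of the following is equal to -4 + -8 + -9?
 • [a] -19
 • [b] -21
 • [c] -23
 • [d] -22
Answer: b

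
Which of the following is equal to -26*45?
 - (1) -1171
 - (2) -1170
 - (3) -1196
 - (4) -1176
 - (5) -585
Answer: 2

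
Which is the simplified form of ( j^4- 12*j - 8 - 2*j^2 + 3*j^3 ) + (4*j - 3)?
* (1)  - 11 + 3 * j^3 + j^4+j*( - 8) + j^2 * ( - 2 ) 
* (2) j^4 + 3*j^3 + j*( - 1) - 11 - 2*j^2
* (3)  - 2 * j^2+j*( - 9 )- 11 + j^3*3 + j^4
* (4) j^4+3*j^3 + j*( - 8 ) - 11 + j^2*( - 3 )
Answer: 1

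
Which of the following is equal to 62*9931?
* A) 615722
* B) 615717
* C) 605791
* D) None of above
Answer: A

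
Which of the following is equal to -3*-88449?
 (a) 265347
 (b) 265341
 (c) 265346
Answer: a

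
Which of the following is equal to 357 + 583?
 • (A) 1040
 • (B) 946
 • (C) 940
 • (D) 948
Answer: C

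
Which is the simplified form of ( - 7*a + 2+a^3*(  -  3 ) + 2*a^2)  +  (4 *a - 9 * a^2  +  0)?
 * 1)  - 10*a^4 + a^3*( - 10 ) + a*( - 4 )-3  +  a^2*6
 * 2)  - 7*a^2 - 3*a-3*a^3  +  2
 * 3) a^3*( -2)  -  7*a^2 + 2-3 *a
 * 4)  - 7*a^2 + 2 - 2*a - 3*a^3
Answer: 2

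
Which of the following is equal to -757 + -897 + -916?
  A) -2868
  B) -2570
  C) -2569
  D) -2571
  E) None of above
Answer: B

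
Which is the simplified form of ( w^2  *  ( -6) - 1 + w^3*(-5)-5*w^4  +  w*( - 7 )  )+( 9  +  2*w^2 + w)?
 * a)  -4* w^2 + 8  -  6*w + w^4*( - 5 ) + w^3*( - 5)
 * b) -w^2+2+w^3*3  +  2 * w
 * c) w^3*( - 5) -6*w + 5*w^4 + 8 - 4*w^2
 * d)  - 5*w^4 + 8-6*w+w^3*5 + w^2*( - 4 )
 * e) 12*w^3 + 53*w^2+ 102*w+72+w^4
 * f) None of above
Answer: a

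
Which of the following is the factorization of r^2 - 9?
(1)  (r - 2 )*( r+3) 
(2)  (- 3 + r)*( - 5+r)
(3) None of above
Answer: 3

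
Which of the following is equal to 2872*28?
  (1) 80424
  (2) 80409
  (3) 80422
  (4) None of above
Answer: 4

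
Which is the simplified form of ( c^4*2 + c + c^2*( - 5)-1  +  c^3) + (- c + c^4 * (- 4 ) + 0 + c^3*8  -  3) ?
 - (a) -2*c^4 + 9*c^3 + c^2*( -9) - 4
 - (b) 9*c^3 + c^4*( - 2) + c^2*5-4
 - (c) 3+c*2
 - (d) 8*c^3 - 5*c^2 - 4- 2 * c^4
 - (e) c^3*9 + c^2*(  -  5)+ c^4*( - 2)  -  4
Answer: e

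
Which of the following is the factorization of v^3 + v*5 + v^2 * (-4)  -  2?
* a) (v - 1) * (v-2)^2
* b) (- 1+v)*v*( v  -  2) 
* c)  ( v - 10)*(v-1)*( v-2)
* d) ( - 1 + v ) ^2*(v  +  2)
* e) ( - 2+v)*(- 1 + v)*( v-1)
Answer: e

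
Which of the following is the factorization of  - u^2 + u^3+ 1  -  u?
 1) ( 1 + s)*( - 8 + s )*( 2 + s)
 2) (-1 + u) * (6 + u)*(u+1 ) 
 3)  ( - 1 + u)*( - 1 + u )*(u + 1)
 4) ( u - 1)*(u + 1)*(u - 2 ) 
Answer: 3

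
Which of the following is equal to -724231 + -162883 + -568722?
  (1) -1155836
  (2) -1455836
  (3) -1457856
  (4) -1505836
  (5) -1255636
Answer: 2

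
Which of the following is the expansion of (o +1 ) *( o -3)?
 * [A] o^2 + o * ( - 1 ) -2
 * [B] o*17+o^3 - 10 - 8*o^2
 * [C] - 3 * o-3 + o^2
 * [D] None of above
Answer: D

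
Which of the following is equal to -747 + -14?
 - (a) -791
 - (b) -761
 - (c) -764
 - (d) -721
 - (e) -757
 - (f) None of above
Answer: b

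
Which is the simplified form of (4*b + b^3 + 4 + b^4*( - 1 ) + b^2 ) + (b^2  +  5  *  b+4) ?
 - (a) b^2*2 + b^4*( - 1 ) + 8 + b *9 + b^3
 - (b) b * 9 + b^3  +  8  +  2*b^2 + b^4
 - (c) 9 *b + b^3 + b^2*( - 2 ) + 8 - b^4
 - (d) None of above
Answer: a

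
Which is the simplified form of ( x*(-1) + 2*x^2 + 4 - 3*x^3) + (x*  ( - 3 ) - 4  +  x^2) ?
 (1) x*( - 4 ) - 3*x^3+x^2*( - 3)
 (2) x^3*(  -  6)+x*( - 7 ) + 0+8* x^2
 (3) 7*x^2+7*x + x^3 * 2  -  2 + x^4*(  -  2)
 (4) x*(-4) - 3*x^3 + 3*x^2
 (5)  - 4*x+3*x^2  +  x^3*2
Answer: 4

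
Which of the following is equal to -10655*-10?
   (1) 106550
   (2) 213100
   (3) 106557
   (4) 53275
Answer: 1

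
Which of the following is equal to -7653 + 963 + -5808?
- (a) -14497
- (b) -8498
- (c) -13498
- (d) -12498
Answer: d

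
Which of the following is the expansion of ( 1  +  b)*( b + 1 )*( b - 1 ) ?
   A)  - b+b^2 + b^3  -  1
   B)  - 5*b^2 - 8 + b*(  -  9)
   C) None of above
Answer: A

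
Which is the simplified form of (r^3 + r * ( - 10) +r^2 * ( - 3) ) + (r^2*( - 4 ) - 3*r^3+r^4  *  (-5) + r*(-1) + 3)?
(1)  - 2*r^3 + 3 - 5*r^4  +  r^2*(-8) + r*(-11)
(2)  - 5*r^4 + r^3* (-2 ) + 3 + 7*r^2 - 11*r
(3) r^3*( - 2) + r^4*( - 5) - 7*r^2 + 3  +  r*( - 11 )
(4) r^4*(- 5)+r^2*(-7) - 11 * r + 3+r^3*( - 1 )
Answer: 3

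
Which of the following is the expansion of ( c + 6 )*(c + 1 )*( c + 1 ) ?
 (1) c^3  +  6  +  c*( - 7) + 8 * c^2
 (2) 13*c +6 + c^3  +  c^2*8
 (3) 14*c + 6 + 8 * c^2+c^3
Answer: 2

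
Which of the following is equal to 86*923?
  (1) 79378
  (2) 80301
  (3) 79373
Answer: 1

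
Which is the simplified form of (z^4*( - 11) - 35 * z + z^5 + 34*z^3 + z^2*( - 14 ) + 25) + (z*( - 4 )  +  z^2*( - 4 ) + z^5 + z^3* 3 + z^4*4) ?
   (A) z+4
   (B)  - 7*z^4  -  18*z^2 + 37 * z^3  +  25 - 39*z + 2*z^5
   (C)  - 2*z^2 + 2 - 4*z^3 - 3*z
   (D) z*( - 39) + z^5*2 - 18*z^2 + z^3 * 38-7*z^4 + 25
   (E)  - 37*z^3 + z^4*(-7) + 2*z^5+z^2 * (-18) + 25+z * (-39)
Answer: B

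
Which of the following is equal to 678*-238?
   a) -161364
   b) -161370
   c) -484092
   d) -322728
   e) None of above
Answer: a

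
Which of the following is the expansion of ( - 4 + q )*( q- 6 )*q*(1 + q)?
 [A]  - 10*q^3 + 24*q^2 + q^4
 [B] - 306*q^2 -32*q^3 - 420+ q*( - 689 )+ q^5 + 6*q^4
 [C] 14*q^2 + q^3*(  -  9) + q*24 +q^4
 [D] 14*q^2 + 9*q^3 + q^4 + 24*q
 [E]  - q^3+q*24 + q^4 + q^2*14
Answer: C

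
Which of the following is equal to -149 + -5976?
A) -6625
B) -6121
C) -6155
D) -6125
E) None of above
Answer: D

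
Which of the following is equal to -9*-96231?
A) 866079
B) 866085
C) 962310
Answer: A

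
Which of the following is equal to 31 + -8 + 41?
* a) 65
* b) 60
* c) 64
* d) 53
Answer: c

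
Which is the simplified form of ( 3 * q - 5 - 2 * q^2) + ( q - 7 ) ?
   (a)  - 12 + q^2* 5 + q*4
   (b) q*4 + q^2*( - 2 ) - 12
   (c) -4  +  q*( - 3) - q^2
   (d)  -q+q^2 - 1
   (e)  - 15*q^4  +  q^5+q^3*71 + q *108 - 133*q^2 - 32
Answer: b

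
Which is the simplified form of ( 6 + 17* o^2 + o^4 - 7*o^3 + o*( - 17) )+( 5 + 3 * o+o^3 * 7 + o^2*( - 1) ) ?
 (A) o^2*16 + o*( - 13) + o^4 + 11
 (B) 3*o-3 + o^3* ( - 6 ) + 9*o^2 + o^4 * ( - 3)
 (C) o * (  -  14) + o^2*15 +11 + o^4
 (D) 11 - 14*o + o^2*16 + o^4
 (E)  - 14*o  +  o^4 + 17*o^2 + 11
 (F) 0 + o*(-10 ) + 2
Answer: D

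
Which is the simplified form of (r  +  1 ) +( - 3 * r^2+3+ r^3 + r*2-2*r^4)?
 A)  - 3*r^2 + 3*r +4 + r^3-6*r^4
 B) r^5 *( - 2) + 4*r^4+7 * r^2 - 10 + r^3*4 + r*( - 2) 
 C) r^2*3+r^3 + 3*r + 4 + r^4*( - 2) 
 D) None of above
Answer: D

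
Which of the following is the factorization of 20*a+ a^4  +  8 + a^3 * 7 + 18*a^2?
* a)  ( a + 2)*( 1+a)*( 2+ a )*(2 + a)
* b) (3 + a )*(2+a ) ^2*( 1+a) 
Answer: a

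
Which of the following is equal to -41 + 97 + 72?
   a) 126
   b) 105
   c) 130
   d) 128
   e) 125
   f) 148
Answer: d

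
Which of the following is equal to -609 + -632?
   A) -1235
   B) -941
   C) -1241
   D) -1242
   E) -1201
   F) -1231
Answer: C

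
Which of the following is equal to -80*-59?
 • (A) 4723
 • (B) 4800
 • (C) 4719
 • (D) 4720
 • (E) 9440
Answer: D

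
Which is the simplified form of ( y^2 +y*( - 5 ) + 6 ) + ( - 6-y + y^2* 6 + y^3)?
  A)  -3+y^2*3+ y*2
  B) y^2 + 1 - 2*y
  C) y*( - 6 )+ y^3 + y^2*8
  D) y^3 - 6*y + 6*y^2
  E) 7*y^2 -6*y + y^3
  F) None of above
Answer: E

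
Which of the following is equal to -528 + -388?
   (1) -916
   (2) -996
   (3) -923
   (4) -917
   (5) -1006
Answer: 1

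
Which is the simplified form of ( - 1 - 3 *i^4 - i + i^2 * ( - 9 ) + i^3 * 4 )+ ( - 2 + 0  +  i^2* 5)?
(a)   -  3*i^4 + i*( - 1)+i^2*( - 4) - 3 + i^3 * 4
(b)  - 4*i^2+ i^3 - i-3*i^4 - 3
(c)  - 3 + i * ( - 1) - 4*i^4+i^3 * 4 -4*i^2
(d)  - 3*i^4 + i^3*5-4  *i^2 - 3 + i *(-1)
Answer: a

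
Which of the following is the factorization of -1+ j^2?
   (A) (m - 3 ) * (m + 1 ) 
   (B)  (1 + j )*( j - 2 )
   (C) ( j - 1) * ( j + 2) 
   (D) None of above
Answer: D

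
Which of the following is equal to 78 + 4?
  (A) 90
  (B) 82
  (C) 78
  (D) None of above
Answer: B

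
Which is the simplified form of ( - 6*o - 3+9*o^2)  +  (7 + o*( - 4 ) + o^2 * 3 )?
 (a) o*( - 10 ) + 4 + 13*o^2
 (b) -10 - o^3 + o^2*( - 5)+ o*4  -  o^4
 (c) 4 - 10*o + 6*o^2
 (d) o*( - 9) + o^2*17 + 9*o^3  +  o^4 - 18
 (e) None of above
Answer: e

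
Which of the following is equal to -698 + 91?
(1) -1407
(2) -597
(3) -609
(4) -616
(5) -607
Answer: 5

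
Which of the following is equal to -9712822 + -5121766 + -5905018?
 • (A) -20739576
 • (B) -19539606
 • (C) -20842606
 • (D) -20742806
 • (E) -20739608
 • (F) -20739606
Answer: F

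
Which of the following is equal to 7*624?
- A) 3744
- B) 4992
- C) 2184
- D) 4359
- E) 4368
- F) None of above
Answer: E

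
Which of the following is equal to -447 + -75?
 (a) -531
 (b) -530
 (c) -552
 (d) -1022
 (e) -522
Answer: e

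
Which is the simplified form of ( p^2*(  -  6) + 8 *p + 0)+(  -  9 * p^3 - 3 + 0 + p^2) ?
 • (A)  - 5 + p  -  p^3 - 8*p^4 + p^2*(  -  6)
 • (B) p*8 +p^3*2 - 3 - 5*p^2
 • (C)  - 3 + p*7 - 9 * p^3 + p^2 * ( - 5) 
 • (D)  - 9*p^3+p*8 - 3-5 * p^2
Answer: D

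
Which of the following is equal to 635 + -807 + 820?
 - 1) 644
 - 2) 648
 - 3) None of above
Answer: 2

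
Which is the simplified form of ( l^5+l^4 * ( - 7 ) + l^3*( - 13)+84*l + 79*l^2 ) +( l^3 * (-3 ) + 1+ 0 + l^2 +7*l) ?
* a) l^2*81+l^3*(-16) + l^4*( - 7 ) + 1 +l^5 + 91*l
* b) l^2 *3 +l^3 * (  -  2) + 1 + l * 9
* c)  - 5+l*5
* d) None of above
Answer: d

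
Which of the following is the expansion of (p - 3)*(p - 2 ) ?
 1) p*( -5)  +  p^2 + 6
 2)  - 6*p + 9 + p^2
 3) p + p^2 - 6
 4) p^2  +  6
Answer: 1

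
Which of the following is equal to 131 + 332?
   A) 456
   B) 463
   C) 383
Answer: B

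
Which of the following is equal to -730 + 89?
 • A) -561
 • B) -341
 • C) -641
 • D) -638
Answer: C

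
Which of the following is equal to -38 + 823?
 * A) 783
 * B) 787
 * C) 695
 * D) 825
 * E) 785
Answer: E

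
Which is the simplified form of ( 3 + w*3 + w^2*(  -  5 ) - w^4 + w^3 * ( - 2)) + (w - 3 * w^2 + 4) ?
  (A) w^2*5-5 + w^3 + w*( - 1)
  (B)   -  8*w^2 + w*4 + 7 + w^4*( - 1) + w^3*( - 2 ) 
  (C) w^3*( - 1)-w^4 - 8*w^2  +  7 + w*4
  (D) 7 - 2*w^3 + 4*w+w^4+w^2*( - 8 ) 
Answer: B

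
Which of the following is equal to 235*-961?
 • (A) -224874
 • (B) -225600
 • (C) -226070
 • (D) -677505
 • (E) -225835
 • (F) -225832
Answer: E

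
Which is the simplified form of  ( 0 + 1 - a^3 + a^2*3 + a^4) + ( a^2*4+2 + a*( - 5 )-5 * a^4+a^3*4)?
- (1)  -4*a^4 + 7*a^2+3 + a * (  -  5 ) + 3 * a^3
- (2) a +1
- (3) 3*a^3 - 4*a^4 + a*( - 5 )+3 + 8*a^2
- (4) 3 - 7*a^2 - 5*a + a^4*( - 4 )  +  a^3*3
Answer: 1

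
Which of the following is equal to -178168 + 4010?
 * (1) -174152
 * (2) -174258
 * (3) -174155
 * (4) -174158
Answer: 4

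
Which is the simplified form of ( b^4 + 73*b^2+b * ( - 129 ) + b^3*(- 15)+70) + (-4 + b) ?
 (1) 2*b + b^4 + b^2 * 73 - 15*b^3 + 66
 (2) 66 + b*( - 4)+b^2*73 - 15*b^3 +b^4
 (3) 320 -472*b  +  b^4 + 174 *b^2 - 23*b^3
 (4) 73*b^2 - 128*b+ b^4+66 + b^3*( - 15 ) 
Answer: 4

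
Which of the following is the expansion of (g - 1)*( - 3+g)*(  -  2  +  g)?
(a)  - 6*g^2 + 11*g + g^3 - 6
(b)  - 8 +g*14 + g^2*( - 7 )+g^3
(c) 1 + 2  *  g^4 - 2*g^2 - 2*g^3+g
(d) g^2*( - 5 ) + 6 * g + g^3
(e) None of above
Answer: a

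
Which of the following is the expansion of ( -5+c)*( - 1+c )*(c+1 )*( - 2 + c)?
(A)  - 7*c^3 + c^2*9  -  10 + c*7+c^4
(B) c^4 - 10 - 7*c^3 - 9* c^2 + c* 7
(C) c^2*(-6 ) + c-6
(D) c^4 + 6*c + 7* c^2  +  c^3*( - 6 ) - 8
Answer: A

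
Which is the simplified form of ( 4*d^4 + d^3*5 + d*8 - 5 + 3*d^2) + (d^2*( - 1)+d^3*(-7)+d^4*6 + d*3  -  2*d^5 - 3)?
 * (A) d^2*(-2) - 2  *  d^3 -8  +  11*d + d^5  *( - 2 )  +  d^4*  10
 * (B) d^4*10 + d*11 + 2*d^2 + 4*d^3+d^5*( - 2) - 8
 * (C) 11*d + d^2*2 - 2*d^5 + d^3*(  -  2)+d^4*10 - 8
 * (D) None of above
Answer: C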